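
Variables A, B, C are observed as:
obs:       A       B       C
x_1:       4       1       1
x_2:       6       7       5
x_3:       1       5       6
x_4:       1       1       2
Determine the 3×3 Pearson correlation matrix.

Step 1 — column means:
  mean(A) = (4 + 6 + 1 + 1) / 4 = 12/4 = 3
  mean(B) = (1 + 7 + 5 + 1) / 4 = 14/4 = 3.5
  mean(C) = (1 + 5 + 6 + 2) / 4 = 14/4 = 3.5

Step 2 — sample variances and covariances s[i,j] = (1/(n-1)) · Σ_k (x_{k,i} - mean_i) · (x_{k,j} - mean_j), with n-1 = 3:
  s[A,A] = ((1)·(1) + (3)·(3) + (-2)·(-2) + (-2)·(-2)) / 3 = 18/3 = 6
  s[A,B] = ((1)·(-2.5) + (3)·(3.5) + (-2)·(1.5) + (-2)·(-2.5)) / 3 = 10/3 = 3.3333
  s[A,C] = ((1)·(-2.5) + (3)·(1.5) + (-2)·(2.5) + (-2)·(-1.5)) / 3 = 0/3 = 0
  s[B,B] = ((-2.5)·(-2.5) + (3.5)·(3.5) + (1.5)·(1.5) + (-2.5)·(-2.5)) / 3 = 27/3 = 9
  s[B,C] = ((-2.5)·(-2.5) + (3.5)·(1.5) + (1.5)·(2.5) + (-2.5)·(-1.5)) / 3 = 19/3 = 6.3333
  s[C,C] = ((-2.5)·(-2.5) + (1.5)·(1.5) + (2.5)·(2.5) + (-1.5)·(-1.5)) / 3 = 17/3 = 5.6667
  Sample standard deviations s_i = √(s[i,i]):
  s(A) = √(6) = 2.4495
  s(B) = √(9) = 3
  s(C) = √(5.6667) = 2.3805

Step 3 — r_{ij} = s_{ij} / (s_i · s_j):
  r[A,A] = 1 (diagonal).
  r[A,B] = 3.3333 / (2.4495 · 3) = 3.3333 / 7.3485 = 0.4536
  r[A,C] = 0 / (2.4495 · 2.3805) = 0 / 5.831 = 0
  r[B,B] = 1 (diagonal).
  r[B,C] = 6.3333 / (3 · 2.3805) = 6.3333 / 7.1414 = 0.8868
  r[C,C] = 1 (diagonal).

R is symmetric with unit diagonal. Assembling:

R = [[1, 0.4536, 0],
 [0.4536, 1, 0.8868],
 [0, 0.8868, 1]]


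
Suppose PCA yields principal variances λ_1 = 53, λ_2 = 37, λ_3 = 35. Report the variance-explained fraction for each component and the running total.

Step 1 — total variance = trace(Sigma) = Σ λ_i = 53 + 37 + 35 = 125.

Step 2 — fraction explained by component i = λ_i / Σ λ:
  PC1: 53/125 = 0.424
  PC2: 37/125 = 0.296
  PC3: 35/125 = 0.28

Step 3 — cumulative fraction after k components = (λ_1 + ... + λ_k) / Σ λ:
  k = 1: 53/125 = 0.424
  k = 2: (53 + 37)/125 = 90/125 = 0.72
  k = 3: (53 + 37 + 35)/125 = 125/125 = 1

Summary (fraction, with percent):

explained: PC1 0.424 (42.4%), PC2 0.296 (29.6%), PC3 0.28 (28%);  cumulative: 0.424, 0.72, 1


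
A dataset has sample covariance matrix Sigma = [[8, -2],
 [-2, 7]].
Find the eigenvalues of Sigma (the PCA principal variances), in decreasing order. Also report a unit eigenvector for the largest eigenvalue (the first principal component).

Step 1 — characteristic polynomial of 2×2 Sigma:
  det(Sigma - λI) = λ² - trace · λ + det = 0.
  trace = 8 + 7 = 15, det = 8·7 - (-2)² = 52.
Step 2 — discriminant:
  Δ = trace² - 4·det = 225 - 208 = 17.
Step 3 — eigenvalues:
  λ = (trace ± √Δ)/2 = (15 ± 4.1231)/2,
  λ_1 = 9.5616,  λ_2 = 5.4384.

Step 4 — unit eigenvector for λ_1: solve (Sigma - λ_1 I)v = 0. First row:
  (8 - 9.5616)·v_x + (-2)·v_y = 0, i.e. (-1.5616)·v_x + (-2)·v_y = 0,
  so v ∝ (b, λ_1 - a) = (-2, 1.5616); multiply by -1 so the first entry is positive: u = (2, -1.5616).
  ||u|| = √((2)² + (-1.5616)²) = √(6.4384) ≈ 2.5374,
  v_1 = u/||u|| ≈ (0.7882, -0.6154) (||v_1|| = 1).

λ_1 = 9.5616,  λ_2 = 5.4384;  v_1 ≈ (0.7882, -0.6154)


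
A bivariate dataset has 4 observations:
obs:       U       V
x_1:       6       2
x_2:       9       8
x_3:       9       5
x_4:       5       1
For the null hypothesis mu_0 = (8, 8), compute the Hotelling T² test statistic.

Step 1 — sample mean vector:
  mean(U) = (6 + 9 + 9 + 5) / 4 = 29/4 = 7.25
  mean(V) = (2 + 8 + 5 + 1) / 4 = 16/4 = 4
  x̄ = (7.25, 4),  deviation x̄ - mu_0 = (7.25, 4) - (8, 8) = (-0.75, -4).

Step 2 — sample covariance matrix, S[i,j] = (1/(n-1)) · Σ_k (x_{k,i} - mean_i) · (x_{k,j} - mean_j), divisor n-1 = 3:
  S[U,U] = ((-1.25)·(-1.25) + (1.75)·(1.75) + (1.75)·(1.75) + (-2.25)·(-2.25)) / 3 = 12.75/3 = 4.25
  S[U,V] = ((-1.25)·(-2) + (1.75)·(4) + (1.75)·(1) + (-2.25)·(-3)) / 3 = 18/3 = 6
  S[V,V] = ((-2)·(-2) + (4)·(4) + (1)·(1) + (-3)·(-3)) / 3 = 30/3 = 10
  S = [[4.25, 6],
 [6, 10]].

Step 3 — invert S. det(S) = 4.25·10 - (6)² = 6.5.
  S^{-1} = (1/det) · [[d, -b], [-b, a]] = [[1.5385, -0.9231],
 [-0.9231, 0.6538]].

Step 4 — quadratic form (x̄ - mu_0)^T · S^{-1} · (x̄ - mu_0):
  S^{-1} · (x̄ - mu_0) = (2.5385, -1.9231),
  (x̄ - mu_0)^T · [...] = (-0.75)·(2.5385) + (-4)·(-1.9231) = 5.7885.

Step 5 — scale by n: T² = 4 · 5.7885 = 23.1538.

T² ≈ 23.1538


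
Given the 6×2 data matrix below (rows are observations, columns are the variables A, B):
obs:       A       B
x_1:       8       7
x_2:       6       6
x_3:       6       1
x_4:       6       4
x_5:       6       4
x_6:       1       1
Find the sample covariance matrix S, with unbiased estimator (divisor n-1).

Step 1 — column means:
  mean(A) = (8 + 6 + 6 + 6 + 6 + 1) / 6 = 33/6 = 5.5
  mean(B) = (7 + 6 + 1 + 4 + 4 + 1) / 6 = 23/6 = 3.8333

Step 2 — sample covariance S[i,j] = (1/(n-1)) · Σ_k (x_{k,i} - mean_i) · (x_{k,j} - mean_j), with n-1 = 5.
  S[A,A] = ((2.5)·(2.5) + (0.5)·(0.5) + (0.5)·(0.5) + (0.5)·(0.5) + (0.5)·(0.5) + (-4.5)·(-4.5)) / 5 = 27.5/5 = 5.5
  S[A,B] = ((2.5)·(3.1667) + (0.5)·(2.1667) + (0.5)·(-2.8333) + (0.5)·(0.1667) + (0.5)·(0.1667) + (-4.5)·(-2.8333)) / 5 = 20.5/5 = 4.1
  S[B,B] = ((3.1667)·(3.1667) + (2.1667)·(2.1667) + (-2.8333)·(-2.8333) + (0.1667)·(0.1667) + (0.1667)·(0.1667) + (-2.8333)·(-2.8333)) / 5 = 30.8333/5 = 6.1667

S is symmetric (S[j,i] = S[i,j]). Assembling:

S = [[5.5, 4.1],
 [4.1, 6.1667]]


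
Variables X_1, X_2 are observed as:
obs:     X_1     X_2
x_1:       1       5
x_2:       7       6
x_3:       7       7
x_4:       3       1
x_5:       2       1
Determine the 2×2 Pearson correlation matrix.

Step 1 — column means:
  mean(X_1) = (1 + 7 + 7 + 3 + 2) / 5 = 20/5 = 4
  mean(X_2) = (5 + 6 + 7 + 1 + 1) / 5 = 20/5 = 4

Step 2 — sample variances and covariances s[i,j] = (1/(n-1)) · Σ_k (x_{k,i} - mean_i) · (x_{k,j} - mean_j), with n-1 = 4:
  s[X_1,X_1] = ((-3)·(-3) + (3)·(3) + (3)·(3) + (-1)·(-1) + (-2)·(-2)) / 4 = 32/4 = 8
  s[X_1,X_2] = ((-3)·(1) + (3)·(2) + (3)·(3) + (-1)·(-3) + (-2)·(-3)) / 4 = 21/4 = 5.25
  s[X_2,X_2] = ((1)·(1) + (2)·(2) + (3)·(3) + (-3)·(-3) + (-3)·(-3)) / 4 = 32/4 = 8
  Sample standard deviations s_i = √(s[i,i]):
  s(X_1) = √(8) = 2.8284
  s(X_2) = √(8) = 2.8284

Step 3 — r_{ij} = s_{ij} / (s_i · s_j):
  r[X_1,X_1] = 1 (diagonal).
  r[X_1,X_2] = 5.25 / (2.8284 · 2.8284) = 5.25 / 8 = 0.6562
  r[X_2,X_2] = 1 (diagonal).

R is symmetric with unit diagonal. Assembling:

R = [[1, 0.6562],
 [0.6562, 1]]


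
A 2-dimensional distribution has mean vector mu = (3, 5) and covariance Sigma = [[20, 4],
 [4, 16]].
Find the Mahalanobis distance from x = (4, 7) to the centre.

Step 1 — centre the observation: (x - mu) = (1, 2).

Step 2 — invert Sigma. det(Sigma) = 20·16 - (4)² = 304.
  Sigma^{-1} = (1/det) · [[d, -b], [-b, a]] = [[0.0526, -0.0132],
 [-0.0132, 0.0658]].

Step 3 — form the quadratic (x - mu)^T · Sigma^{-1} · (x - mu):
  Sigma^{-1} · (x - mu) = (0.0263, 0.1184).
  (x - mu)^T · [Sigma^{-1} · (x - mu)] = (1)·(0.0263) + (2)·(0.1184) = 0.2632.

Step 4 — take square root: d = √(0.2632) ≈ 0.513.

d(x, mu) = √(0.2632) ≈ 0.513


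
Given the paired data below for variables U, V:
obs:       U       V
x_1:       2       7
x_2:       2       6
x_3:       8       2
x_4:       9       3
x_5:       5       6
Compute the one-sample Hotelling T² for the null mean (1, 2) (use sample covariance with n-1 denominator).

Step 1 — sample mean vector:
  mean(U) = (2 + 2 + 8 + 9 + 5) / 5 = 26/5 = 5.2
  mean(V) = (7 + 6 + 2 + 3 + 6) / 5 = 24/5 = 4.8
  x̄ = (5.2, 4.8),  deviation x̄ - mu_0 = (5.2, 4.8) - (1, 2) = (4.2, 2.8).

Step 2 — sample covariance matrix, S[i,j] = (1/(n-1)) · Σ_k (x_{k,i} - mean_i) · (x_{k,j} - mean_j), divisor n-1 = 4:
  S[U,U] = ((-3.2)·(-3.2) + (-3.2)·(-3.2) + (2.8)·(2.8) + (3.8)·(3.8) + (-0.2)·(-0.2)) / 4 = 42.8/4 = 10.7
  S[U,V] = ((-3.2)·(2.2) + (-3.2)·(1.2) + (2.8)·(-2.8) + (3.8)·(-1.8) + (-0.2)·(1.2)) / 4 = -25.8/4 = -6.45
  S[V,V] = ((2.2)·(2.2) + (1.2)·(1.2) + (-2.8)·(-2.8) + (-1.8)·(-1.8) + (1.2)·(1.2)) / 4 = 18.8/4 = 4.7
  S = [[10.7, -6.45],
 [-6.45, 4.7]].

Step 3 — invert S. det(S) = 10.7·4.7 - (-6.45)² = 8.6875.
  S^{-1} = (1/det) · [[d, -b], [-b, a]] = [[0.541, 0.7424],
 [0.7424, 1.2317]].

Step 4 — quadratic form (x̄ - mu_0)^T · S^{-1} · (x̄ - mu_0):
  S^{-1} · (x̄ - mu_0) = (4.3511, 6.5669),
  (x̄ - mu_0)^T · [...] = (4.2)·(4.3511) + (2.8)·(6.5669) = 36.6619.

Step 5 — scale by n: T² = 5 · 36.6619 = 183.3094.

T² ≈ 183.3094


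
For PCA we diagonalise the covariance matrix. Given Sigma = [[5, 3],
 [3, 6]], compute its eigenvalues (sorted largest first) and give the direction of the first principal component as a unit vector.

Step 1 — characteristic polynomial of 2×2 Sigma:
  det(Sigma - λI) = λ² - trace · λ + det = 0.
  trace = 5 + 6 = 11, det = 5·6 - (3)² = 21.
Step 2 — discriminant:
  Δ = trace² - 4·det = 121 - 84 = 37.
Step 3 — eigenvalues:
  λ = (trace ± √Δ)/2 = (11 ± 6.0828)/2,
  λ_1 = 8.5414,  λ_2 = 2.4586.

Step 4 — unit eigenvector for λ_1: solve (Sigma - λ_1 I)v = 0. First row:
  (5 - 8.5414)·v_x + (3)·v_y = 0, i.e. (-3.5414)·v_x + (3)·v_y = 0,
  so v ∝ (b, λ_1 - a) = (3, 3.5414) = u.
  ||u|| = √((3)² + (3.5414)²) = √(21.5414) ≈ 4.6413,
  v_1 = u/||u|| ≈ (0.6464, 0.763) (||v_1|| = 1).

λ_1 = 8.5414,  λ_2 = 2.4586;  v_1 ≈ (0.6464, 0.763)


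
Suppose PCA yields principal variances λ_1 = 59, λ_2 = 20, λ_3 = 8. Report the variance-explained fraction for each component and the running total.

Step 1 — total variance = trace(Sigma) = Σ λ_i = 59 + 20 + 8 = 87.

Step 2 — fraction explained by component i = λ_i / Σ λ:
  PC1: 59/87 = 0.6782
  PC2: 20/87 = 0.2299
  PC3: 8/87 = 0.092

Step 3 — cumulative fraction after k components = (λ_1 + ... + λ_k) / Σ λ:
  k = 1: 59/87 = 0.6782
  k = 2: (59 + 20)/87 = 79/87 = 0.908
  k = 3: (59 + 20 + 8)/87 = 87/87 = 1

Summary (fraction, with percent):

explained: PC1 0.6782 (67.82%), PC2 0.2299 (22.99%), PC3 0.092 (9.2%);  cumulative: 0.6782, 0.908, 1


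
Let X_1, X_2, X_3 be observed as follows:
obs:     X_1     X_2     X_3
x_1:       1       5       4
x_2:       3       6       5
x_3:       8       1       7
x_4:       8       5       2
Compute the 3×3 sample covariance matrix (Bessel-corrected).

Step 1 — column means:
  mean(X_1) = (1 + 3 + 8 + 8) / 4 = 20/4 = 5
  mean(X_2) = (5 + 6 + 1 + 5) / 4 = 17/4 = 4.25
  mean(X_3) = (4 + 5 + 7 + 2) / 4 = 18/4 = 4.5

Step 2 — sample covariance S[i,j] = (1/(n-1)) · Σ_k (x_{k,i} - mean_i) · (x_{k,j} - mean_j), with n-1 = 3.
  S[X_1,X_1] = ((-4)·(-4) + (-2)·(-2) + (3)·(3) + (3)·(3)) / 3 = 38/3 = 12.6667
  S[X_1,X_2] = ((-4)·(0.75) + (-2)·(1.75) + (3)·(-3.25) + (3)·(0.75)) / 3 = -14/3 = -4.6667
  S[X_1,X_3] = ((-4)·(-0.5) + (-2)·(0.5) + (3)·(2.5) + (3)·(-2.5)) / 3 = 1/3 = 0.3333
  S[X_2,X_2] = ((0.75)·(0.75) + (1.75)·(1.75) + (-3.25)·(-3.25) + (0.75)·(0.75)) / 3 = 14.75/3 = 4.9167
  S[X_2,X_3] = ((0.75)·(-0.5) + (1.75)·(0.5) + (-3.25)·(2.5) + (0.75)·(-2.5)) / 3 = -9.5/3 = -3.1667
  S[X_3,X_3] = ((-0.5)·(-0.5) + (0.5)·(0.5) + (2.5)·(2.5) + (-2.5)·(-2.5)) / 3 = 13/3 = 4.3333

S is symmetric (S[j,i] = S[i,j]). Assembling:

S = [[12.6667, -4.6667, 0.3333],
 [-4.6667, 4.9167, -3.1667],
 [0.3333, -3.1667, 4.3333]]


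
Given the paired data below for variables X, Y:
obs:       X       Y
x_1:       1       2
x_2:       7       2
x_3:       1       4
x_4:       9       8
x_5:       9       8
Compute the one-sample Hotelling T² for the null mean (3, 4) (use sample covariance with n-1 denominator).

Step 1 — sample mean vector:
  mean(X) = (1 + 7 + 1 + 9 + 9) / 5 = 27/5 = 5.4
  mean(Y) = (2 + 2 + 4 + 8 + 8) / 5 = 24/5 = 4.8
  x̄ = (5.4, 4.8),  deviation x̄ - mu_0 = (5.4, 4.8) - (3, 4) = (2.4, 0.8).

Step 2 — sample covariance matrix, S[i,j] = (1/(n-1)) · Σ_k (x_{k,i} - mean_i) · (x_{k,j} - mean_j), divisor n-1 = 4:
  S[X,X] = ((-4.4)·(-4.4) + (1.6)·(1.6) + (-4.4)·(-4.4) + (3.6)·(3.6) + (3.6)·(3.6)) / 4 = 67.2/4 = 16.8
  S[X,Y] = ((-4.4)·(-2.8) + (1.6)·(-2.8) + (-4.4)·(-0.8) + (3.6)·(3.2) + (3.6)·(3.2)) / 4 = 34.4/4 = 8.6
  S[Y,Y] = ((-2.8)·(-2.8) + (-2.8)·(-2.8) + (-0.8)·(-0.8) + (3.2)·(3.2) + (3.2)·(3.2)) / 4 = 36.8/4 = 9.2
  S = [[16.8, 8.6],
 [8.6, 9.2]].

Step 3 — invert S. det(S) = 16.8·9.2 - (8.6)² = 80.6.
  S^{-1} = (1/det) · [[d, -b], [-b, a]] = [[0.1141, -0.1067],
 [-0.1067, 0.2084]].

Step 4 — quadratic form (x̄ - mu_0)^T · S^{-1} · (x̄ - mu_0):
  S^{-1} · (x̄ - mu_0) = (0.1886, -0.0893),
  (x̄ - mu_0)^T · [...] = (2.4)·(0.1886) + (0.8)·(-0.0893) = 0.3811.

Step 5 — scale by n: T² = 5 · 0.3811 = 1.9057.

T² ≈ 1.9057


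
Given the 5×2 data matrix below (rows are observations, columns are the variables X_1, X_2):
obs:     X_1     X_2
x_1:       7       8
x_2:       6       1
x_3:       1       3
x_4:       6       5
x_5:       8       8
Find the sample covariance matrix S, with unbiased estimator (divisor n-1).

Step 1 — column means:
  mean(X_1) = (7 + 6 + 1 + 6 + 8) / 5 = 28/5 = 5.6
  mean(X_2) = (8 + 1 + 3 + 5 + 8) / 5 = 25/5 = 5

Step 2 — sample covariance S[i,j] = (1/(n-1)) · Σ_k (x_{k,i} - mean_i) · (x_{k,j} - mean_j), with n-1 = 4.
  S[X_1,X_1] = ((1.4)·(1.4) + (0.4)·(0.4) + (-4.6)·(-4.6) + (0.4)·(0.4) + (2.4)·(2.4)) / 4 = 29.2/4 = 7.3
  S[X_1,X_2] = ((1.4)·(3) + (0.4)·(-4) + (-4.6)·(-2) + (0.4)·(0) + (2.4)·(3)) / 4 = 19/4 = 4.75
  S[X_2,X_2] = ((3)·(3) + (-4)·(-4) + (-2)·(-2) + (0)·(0) + (3)·(3)) / 4 = 38/4 = 9.5

S is symmetric (S[j,i] = S[i,j]). Assembling:

S = [[7.3, 4.75],
 [4.75, 9.5]]


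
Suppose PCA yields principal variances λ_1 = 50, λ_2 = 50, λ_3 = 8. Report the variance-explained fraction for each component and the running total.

Step 1 — total variance = trace(Sigma) = Σ λ_i = 50 + 50 + 8 = 108.

Step 2 — fraction explained by component i = λ_i / Σ λ:
  PC1: 50/108 = 0.463
  PC2: 50/108 = 0.463
  PC3: 8/108 = 0.0741

Step 3 — cumulative fraction after k components = (λ_1 + ... + λ_k) / Σ λ:
  k = 1: 50/108 = 0.463
  k = 2: (50 + 50)/108 = 100/108 = 0.9259
  k = 3: (50 + 50 + 8)/108 = 108/108 = 1

Summary (fraction, with percent):

explained: PC1 0.463 (46.3%), PC2 0.463 (46.3%), PC3 0.0741 (7.41%);  cumulative: 0.463, 0.9259, 1


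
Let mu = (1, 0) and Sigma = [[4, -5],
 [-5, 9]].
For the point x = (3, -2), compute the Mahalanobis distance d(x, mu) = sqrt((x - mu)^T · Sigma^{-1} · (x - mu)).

Step 1 — centre the observation: (x - mu) = (2, -2).

Step 2 — invert Sigma. det(Sigma) = 4·9 - (-5)² = 11.
  Sigma^{-1} = (1/det) · [[d, -b], [-b, a]] = [[0.8182, 0.4545],
 [0.4545, 0.3636]].

Step 3 — form the quadratic (x - mu)^T · Sigma^{-1} · (x - mu):
  Sigma^{-1} · (x - mu) = (0.7273, 0.1818).
  (x - mu)^T · [Sigma^{-1} · (x - mu)] = (2)·(0.7273) + (-2)·(0.1818) = 1.0909.

Step 4 — take square root: d = √(1.0909) ≈ 1.0445.

d(x, mu) = √(1.0909) ≈ 1.0445


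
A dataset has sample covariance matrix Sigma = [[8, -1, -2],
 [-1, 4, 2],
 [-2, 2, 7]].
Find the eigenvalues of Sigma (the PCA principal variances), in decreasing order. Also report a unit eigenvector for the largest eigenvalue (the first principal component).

Step 1 — characteristic polynomial p(λ) = det(λI - Sigma) = λ³ - tr·λ² + c_1·λ - det, where tr = trace, c_1 = sum of the principal 2×2 minors, det = det(Sigma):
  tr = 8 + 4 + 7 = 19,
  c_1 = (8·4 - (-1)²) + (8·7 - (-2)²) + (4·7 - (2)²) = 31 + 52 + 24 = 107,
  det = 8·(4·7 - (2)²) - (-1)·((-1)·7 - (2)·(-2)) + (-2)·((-1)·(2) - 4·(-2)) = 8·(24) - (-1)·(-3) + (-2)·(6) = 177.
  So p(λ) = λ³ - 19λ² + 107λ - 177.
Step 2 — look for an integer root (rational root theorem: any rational root is an integer divisor of 177). Testing λ = 3:
  p(3) = 27 - 171 + 321 - 177 = 0  ✓
  Dividing out (λ - 3): p(λ) = (λ - 3)(λ² - 16λ + 59).
Step 3 — remaining eigenvalues from the quadratic λ² - 16λ + 59 = 0:
  Δ = 16² - 4·59 = 256 - 236 = 20,  λ = (16 ± √20)/2 = (16 ± 4.4721)/2 ≈ 10.2361 or 5.7639.
  Sorted: λ_1 = 10.2361,  λ_2 = 5.7639,  λ_3 = 3  (check: sum = 19 = tr ✓).

Step 4 — unit eigenvector for λ_1 ≈ 10.2361: v spans the null space of (Sigma - λ_1 I), whose rows are
  r_1 = (-2.2361, -1, -2),  r_2 = (-1, -6.2361, 2),  r_3 = (-2, 2, -3.2361).
  v is orthogonal to every row, so take v ∝ r_1 × r_2 = ((-1)·(2) - (-2)·(-6.2361), (-2)·(-1) - (-2.2361)·(2), (-2.2361)·(-6.2361) - (-1)·(-1)) ≈ (-14.4721, 6.4721, 12.9443).
  Rescale (multiply by -1 so the first nonzero entry is positive): u = (14.4721, -6.4721, -12.9443).
  ||u|| = √((14.4721)² + (-6.4721)² + (-12.9443)²) = √(418.8854) ≈ 20.4667,  v_1 = u/||u|| ≈ (0.7071, -0.3162, -0.6325) (||v_1|| = 1).

λ_1 = 10.2361,  λ_2 = 5.7639,  λ_3 = 3;  v_1 ≈ (0.7071, -0.3162, -0.6325)


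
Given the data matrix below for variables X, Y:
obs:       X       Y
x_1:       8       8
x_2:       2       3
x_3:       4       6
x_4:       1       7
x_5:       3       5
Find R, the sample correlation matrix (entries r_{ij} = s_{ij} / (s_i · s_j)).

Step 1 — column means:
  mean(X) = (8 + 2 + 4 + 1 + 3) / 5 = 18/5 = 3.6
  mean(Y) = (8 + 3 + 6 + 7 + 5) / 5 = 29/5 = 5.8

Step 2 — sample variances and covariances s[i,j] = (1/(n-1)) · Σ_k (x_{k,i} - mean_i) · (x_{k,j} - mean_j), with n-1 = 4:
  s[X,X] = ((4.4)·(4.4) + (-1.6)·(-1.6) + (0.4)·(0.4) + (-2.6)·(-2.6) + (-0.6)·(-0.6)) / 4 = 29.2/4 = 7.3
  s[X,Y] = ((4.4)·(2.2) + (-1.6)·(-2.8) + (0.4)·(0.2) + (-2.6)·(1.2) + (-0.6)·(-0.8)) / 4 = 11.6/4 = 2.9
  s[Y,Y] = ((2.2)·(2.2) + (-2.8)·(-2.8) + (0.2)·(0.2) + (1.2)·(1.2) + (-0.8)·(-0.8)) / 4 = 14.8/4 = 3.7
  Sample standard deviations s_i = √(s[i,i]):
  s(X) = √(7.3) = 2.7019
  s(Y) = √(3.7) = 1.9235

Step 3 — r_{ij} = s_{ij} / (s_i · s_j):
  r[X,X] = 1 (diagonal).
  r[X,Y] = 2.9 / (2.7019 · 1.9235) = 2.9 / 5.1971 = 0.558
  r[Y,Y] = 1 (diagonal).

R is symmetric with unit diagonal. Assembling:

R = [[1, 0.558],
 [0.558, 1]]


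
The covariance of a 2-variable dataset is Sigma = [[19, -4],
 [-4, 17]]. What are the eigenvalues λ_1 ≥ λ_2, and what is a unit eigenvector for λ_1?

Step 1 — characteristic polynomial of 2×2 Sigma:
  det(Sigma - λI) = λ² - trace · λ + det = 0.
  trace = 19 + 17 = 36, det = 19·17 - (-4)² = 307.
Step 2 — discriminant:
  Δ = trace² - 4·det = 1296 - 1228 = 68.
Step 3 — eigenvalues:
  λ = (trace ± √Δ)/2 = (36 ± 8.2462)/2,
  λ_1 = 22.1231,  λ_2 = 13.8769.

Step 4 — unit eigenvector for λ_1: solve (Sigma - λ_1 I)v = 0. First row:
  (19 - 22.1231)·v_x + (-4)·v_y = 0, i.e. (-3.1231)·v_x + (-4)·v_y = 0,
  so v ∝ (b, λ_1 - a) = (-4, 3.1231); multiply by -1 so the first entry is positive: u = (4, -3.1231).
  ||u|| = √((4)² + (-3.1231)²) = √(25.7538) ≈ 5.0748,
  v_1 = u/||u|| ≈ (0.7882, -0.6154) (||v_1|| = 1).

λ_1 = 22.1231,  λ_2 = 13.8769;  v_1 ≈ (0.7882, -0.6154)


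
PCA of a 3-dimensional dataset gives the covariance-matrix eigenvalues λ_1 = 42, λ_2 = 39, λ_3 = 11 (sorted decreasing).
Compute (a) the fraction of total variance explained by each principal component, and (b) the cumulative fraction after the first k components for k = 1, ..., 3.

Step 1 — total variance = trace(Sigma) = Σ λ_i = 42 + 39 + 11 = 92.

Step 2 — fraction explained by component i = λ_i / Σ λ:
  PC1: 42/92 = 0.4565
  PC2: 39/92 = 0.4239
  PC3: 11/92 = 0.1196

Step 3 — cumulative fraction after k components = (λ_1 + ... + λ_k) / Σ λ:
  k = 1: 42/92 = 0.4565
  k = 2: (42 + 39)/92 = 81/92 = 0.8804
  k = 3: (42 + 39 + 11)/92 = 92/92 = 1

Summary (fraction, with percent):

explained: PC1 0.4565 (45.65%), PC2 0.4239 (42.39%), PC3 0.1196 (11.96%);  cumulative: 0.4565, 0.8804, 1


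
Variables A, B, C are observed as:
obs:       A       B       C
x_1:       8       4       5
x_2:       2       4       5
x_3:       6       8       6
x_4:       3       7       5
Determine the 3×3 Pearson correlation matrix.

Step 1 — column means:
  mean(A) = (8 + 2 + 6 + 3) / 4 = 19/4 = 4.75
  mean(B) = (4 + 4 + 8 + 7) / 4 = 23/4 = 5.75
  mean(C) = (5 + 5 + 6 + 5) / 4 = 21/4 = 5.25

Step 2 — sample variances and covariances s[i,j] = (1/(n-1)) · Σ_k (x_{k,i} - mean_i) · (x_{k,j} - mean_j), with n-1 = 3:
  s[A,A] = ((3.25)·(3.25) + (-2.75)·(-2.75) + (1.25)·(1.25) + (-1.75)·(-1.75)) / 3 = 22.75/3 = 7.5833
  s[A,B] = ((3.25)·(-1.75) + (-2.75)·(-1.75) + (1.25)·(2.25) + (-1.75)·(1.25)) / 3 = -0.25/3 = -0.0833
  s[A,C] = ((3.25)·(-0.25) + (-2.75)·(-0.25) + (1.25)·(0.75) + (-1.75)·(-0.25)) / 3 = 1.25/3 = 0.4167
  s[B,B] = ((-1.75)·(-1.75) + (-1.75)·(-1.75) + (2.25)·(2.25) + (1.25)·(1.25)) / 3 = 12.75/3 = 4.25
  s[B,C] = ((-1.75)·(-0.25) + (-1.75)·(-0.25) + (2.25)·(0.75) + (1.25)·(-0.25)) / 3 = 2.25/3 = 0.75
  s[C,C] = ((-0.25)·(-0.25) + (-0.25)·(-0.25) + (0.75)·(0.75) + (-0.25)·(-0.25)) / 3 = 0.75/3 = 0.25
  Sample standard deviations s_i = √(s[i,i]):
  s(A) = √(7.5833) = 2.7538
  s(B) = √(4.25) = 2.0616
  s(C) = √(0.25) = 0.5

Step 3 — r_{ij} = s_{ij} / (s_i · s_j):
  r[A,A] = 1 (diagonal).
  r[A,B] = -0.0833 / (2.7538 · 2.0616) = -0.0833 / 5.6771 = -0.0147
  r[A,C] = 0.4167 / (2.7538 · 0.5) = 0.4167 / 1.3769 = 0.3026
  r[B,B] = 1 (diagonal).
  r[B,C] = 0.75 / (2.0616 · 0.5) = 0.75 / 1.0308 = 0.7276
  r[C,C] = 1 (diagonal).

R is symmetric with unit diagonal. Assembling:

R = [[1, -0.0147, 0.3026],
 [-0.0147, 1, 0.7276],
 [0.3026, 0.7276, 1]]


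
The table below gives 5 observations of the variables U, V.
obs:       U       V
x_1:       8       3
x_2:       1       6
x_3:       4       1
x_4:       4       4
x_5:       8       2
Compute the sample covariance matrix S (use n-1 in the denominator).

Step 1 — column means:
  mean(U) = (8 + 1 + 4 + 4 + 8) / 5 = 25/5 = 5
  mean(V) = (3 + 6 + 1 + 4 + 2) / 5 = 16/5 = 3.2

Step 2 — sample covariance S[i,j] = (1/(n-1)) · Σ_k (x_{k,i} - mean_i) · (x_{k,j} - mean_j), with n-1 = 4.
  S[U,U] = ((3)·(3) + (-4)·(-4) + (-1)·(-1) + (-1)·(-1) + (3)·(3)) / 4 = 36/4 = 9
  S[U,V] = ((3)·(-0.2) + (-4)·(2.8) + (-1)·(-2.2) + (-1)·(0.8) + (3)·(-1.2)) / 4 = -14/4 = -3.5
  S[V,V] = ((-0.2)·(-0.2) + (2.8)·(2.8) + (-2.2)·(-2.2) + (0.8)·(0.8) + (-1.2)·(-1.2)) / 4 = 14.8/4 = 3.7

S is symmetric (S[j,i] = S[i,j]). Assembling:

S = [[9, -3.5],
 [-3.5, 3.7]]


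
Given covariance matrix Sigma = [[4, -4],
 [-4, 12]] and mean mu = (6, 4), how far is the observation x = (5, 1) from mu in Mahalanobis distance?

Step 1 — centre the observation: (x - mu) = (-1, -3).

Step 2 — invert Sigma. det(Sigma) = 4·12 - (-4)² = 32.
  Sigma^{-1} = (1/det) · [[d, -b], [-b, a]] = [[0.375, 0.125],
 [0.125, 0.125]].

Step 3 — form the quadratic (x - mu)^T · Sigma^{-1} · (x - mu):
  Sigma^{-1} · (x - mu) = (-0.75, -0.5).
  (x - mu)^T · [Sigma^{-1} · (x - mu)] = (-1)·(-0.75) + (-3)·(-0.5) = 2.25.

Step 4 — take square root: d = √(2.25) ≈ 1.5.

d(x, mu) = √(2.25) ≈ 1.5


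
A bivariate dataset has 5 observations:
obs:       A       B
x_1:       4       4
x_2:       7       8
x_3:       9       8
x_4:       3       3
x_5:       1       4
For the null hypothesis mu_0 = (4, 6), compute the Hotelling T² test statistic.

Step 1 — sample mean vector:
  mean(A) = (4 + 7 + 9 + 3 + 1) / 5 = 24/5 = 4.8
  mean(B) = (4 + 8 + 8 + 3 + 4) / 5 = 27/5 = 5.4
  x̄ = (4.8, 5.4),  deviation x̄ - mu_0 = (4.8, 5.4) - (4, 6) = (0.8, -0.6).

Step 2 — sample covariance matrix, S[i,j] = (1/(n-1)) · Σ_k (x_{k,i} - mean_i) · (x_{k,j} - mean_j), divisor n-1 = 4:
  S[A,A] = ((-0.8)·(-0.8) + (2.2)·(2.2) + (4.2)·(4.2) + (-1.8)·(-1.8) + (-3.8)·(-3.8)) / 4 = 40.8/4 = 10.2
  S[A,B] = ((-0.8)·(-1.4) + (2.2)·(2.6) + (4.2)·(2.6) + (-1.8)·(-2.4) + (-3.8)·(-1.4)) / 4 = 27.4/4 = 6.85
  S[B,B] = ((-1.4)·(-1.4) + (2.6)·(2.6) + (2.6)·(2.6) + (-2.4)·(-2.4) + (-1.4)·(-1.4)) / 4 = 23.2/4 = 5.8
  S = [[10.2, 6.85],
 [6.85, 5.8]].

Step 3 — invert S. det(S) = 10.2·5.8 - (6.85)² = 12.2375.
  S^{-1} = (1/det) · [[d, -b], [-b, a]] = [[0.474, -0.5598],
 [-0.5598, 0.8335]].

Step 4 — quadratic form (x̄ - mu_0)^T · S^{-1} · (x̄ - mu_0):
  S^{-1} · (x̄ - mu_0) = (0.715, -0.9479),
  (x̄ - mu_0)^T · [...] = (0.8)·(0.715) + (-0.6)·(-0.9479) = 1.1408.

Step 5 — scale by n: T² = 5 · 1.1408 = 5.7038.

T² ≈ 5.7038


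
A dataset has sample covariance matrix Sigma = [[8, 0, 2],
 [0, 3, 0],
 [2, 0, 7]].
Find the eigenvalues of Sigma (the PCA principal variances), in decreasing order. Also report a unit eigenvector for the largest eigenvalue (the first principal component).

Step 1 — characteristic polynomial p(λ) = det(λI - Sigma) = λ³ - tr·λ² + c_1·λ - det, where tr = trace, c_1 = sum of the principal 2×2 minors, det = det(Sigma):
  tr = 8 + 3 + 7 = 18,
  c_1 = (8·3 - (0)²) + (8·7 - (2)²) + (3·7 - (0)²) = 24 + 52 + 21 = 97,
  det = 8·(3·7 - (0)²) - (0)·((0)·7 - (0)·(2)) + (2)·((0)·(0) - 3·(2)) = 8·(21) - (0)·(0) + (2)·(-6) = 156.
  So p(λ) = λ³ - 18λ² + 97λ - 156.
Step 2 — look for an integer root (rational root theorem: any rational root is an integer divisor of 156). Testing λ = 3:
  p(3) = 27 - 162 + 291 - 156 = 0  ✓
  Dividing out (λ - 3): p(λ) = (λ - 3)(λ² - 15λ + 52).
Step 3 — remaining eigenvalues from the quadratic λ² - 15λ + 52 = 0:
  Δ = 15² - 4·52 = 225 - 208 = 17,  λ = (15 ± √17)/2 = (15 ± 4.1231)/2 ≈ 9.5616 or 5.4384.
  Sorted: λ_1 = 9.5616,  λ_2 = 5.4384,  λ_3 = 3  (check: sum = 18 = tr ✓).

Step 4 — unit eigenvector for λ_1 ≈ 9.5616: v spans the null space of (Sigma - λ_1 I), whose rows are
  r_1 = (-1.5616, 0, 2),  r_2 = (0, -6.5616, 0),  r_3 = (2, 0, -2.5616).
  v is orthogonal to every row, so take v ∝ r_1 × r_2 = ((0)·(0) - (2)·(-6.5616), (2)·(0) - (-1.5616)·(0), (-1.5616)·(-6.5616) - (0)·(0)) ≈ (13.1231, 0, 10.2462).
  Let u = (13.1231, 0, 10.2462).
  ||u|| = √((13.1231)² + (0)² + (10.2462)²) = √(277.2007) ≈ 16.6493,  v_1 = u/||u|| ≈ (0.7882, 0, 0.6154) (||v_1|| = 1).

λ_1 = 9.5616,  λ_2 = 5.4384,  λ_3 = 3;  v_1 ≈ (0.7882, 0, 0.6154)


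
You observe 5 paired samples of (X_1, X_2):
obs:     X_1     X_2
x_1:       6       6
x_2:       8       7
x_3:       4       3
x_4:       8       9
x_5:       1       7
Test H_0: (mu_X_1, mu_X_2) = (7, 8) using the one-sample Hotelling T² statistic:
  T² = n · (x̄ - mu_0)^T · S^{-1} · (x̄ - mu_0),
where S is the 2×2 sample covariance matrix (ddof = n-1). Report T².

Step 1 — sample mean vector:
  mean(X_1) = (6 + 8 + 4 + 8 + 1) / 5 = 27/5 = 5.4
  mean(X_2) = (6 + 7 + 3 + 9 + 7) / 5 = 32/5 = 6.4
  x̄ = (5.4, 6.4),  deviation x̄ - mu_0 = (5.4, 6.4) - (7, 8) = (-1.6, -1.6).

Step 2 — sample covariance matrix, S[i,j] = (1/(n-1)) · Σ_k (x_{k,i} - mean_i) · (x_{k,j} - mean_j), divisor n-1 = 4:
  S[X_1,X_1] = ((0.6)·(0.6) + (2.6)·(2.6) + (-1.4)·(-1.4) + (2.6)·(2.6) + (-4.4)·(-4.4)) / 4 = 35.2/4 = 8.8
  S[X_1,X_2] = ((0.6)·(-0.4) + (2.6)·(0.6) + (-1.4)·(-3.4) + (2.6)·(2.6) + (-4.4)·(0.6)) / 4 = 10.2/4 = 2.55
  S[X_2,X_2] = ((-0.4)·(-0.4) + (0.6)·(0.6) + (-3.4)·(-3.4) + (2.6)·(2.6) + (0.6)·(0.6)) / 4 = 19.2/4 = 4.8
  S = [[8.8, 2.55],
 [2.55, 4.8]].

Step 3 — invert S. det(S) = 8.8·4.8 - (2.55)² = 35.7375.
  S^{-1} = (1/det) · [[d, -b], [-b, a]] = [[0.1343, -0.0714],
 [-0.0714, 0.2462]].

Step 4 — quadratic form (x̄ - mu_0)^T · S^{-1} · (x̄ - mu_0):
  S^{-1} · (x̄ - mu_0) = (-0.1007, -0.2798),
  (x̄ - mu_0)^T · [...] = (-1.6)·(-0.1007) + (-1.6)·(-0.2798) = 0.6089.

Step 5 — scale by n: T² = 5 · 0.6089 = 3.0444.

T² ≈ 3.0444


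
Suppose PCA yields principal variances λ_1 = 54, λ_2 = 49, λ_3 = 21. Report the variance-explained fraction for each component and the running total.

Step 1 — total variance = trace(Sigma) = Σ λ_i = 54 + 49 + 21 = 124.

Step 2 — fraction explained by component i = λ_i / Σ λ:
  PC1: 54/124 = 0.4355
  PC2: 49/124 = 0.3952
  PC3: 21/124 = 0.1694

Step 3 — cumulative fraction after k components = (λ_1 + ... + λ_k) / Σ λ:
  k = 1: 54/124 = 0.4355
  k = 2: (54 + 49)/124 = 103/124 = 0.8306
  k = 3: (54 + 49 + 21)/124 = 124/124 = 1

Summary (fraction, with percent):

explained: PC1 0.4355 (43.55%), PC2 0.3952 (39.52%), PC3 0.1694 (16.94%);  cumulative: 0.4355, 0.8306, 1


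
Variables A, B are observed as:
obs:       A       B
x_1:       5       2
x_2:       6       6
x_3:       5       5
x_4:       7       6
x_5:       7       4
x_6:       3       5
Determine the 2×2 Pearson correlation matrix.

Step 1 — column means:
  mean(A) = (5 + 6 + 5 + 7 + 7 + 3) / 6 = 33/6 = 5.5
  mean(B) = (2 + 6 + 5 + 6 + 4 + 5) / 6 = 28/6 = 4.6667

Step 2 — sample variances and covariances s[i,j] = (1/(n-1)) · Σ_k (x_{k,i} - mean_i) · (x_{k,j} - mean_j), with n-1 = 5:
  s[A,A] = ((-0.5)·(-0.5) + (0.5)·(0.5) + (-0.5)·(-0.5) + (1.5)·(1.5) + (1.5)·(1.5) + (-2.5)·(-2.5)) / 5 = 11.5/5 = 2.3
  s[A,B] = ((-0.5)·(-2.6667) + (0.5)·(1.3333) + (-0.5)·(0.3333) + (1.5)·(1.3333) + (1.5)·(-0.6667) + (-2.5)·(0.3333)) / 5 = 2/5 = 0.4
  s[B,B] = ((-2.6667)·(-2.6667) + (1.3333)·(1.3333) + (0.3333)·(0.3333) + (1.3333)·(1.3333) + (-0.6667)·(-0.6667) + (0.3333)·(0.3333)) / 5 = 11.3333/5 = 2.2667
  Sample standard deviations s_i = √(s[i,i]):
  s(A) = √(2.3) = 1.5166
  s(B) = √(2.2667) = 1.5055

Step 3 — r_{ij} = s_{ij} / (s_i · s_j):
  r[A,A] = 1 (diagonal).
  r[A,B] = 0.4 / (1.5166 · 1.5055) = 0.4 / 2.2833 = 0.1752
  r[B,B] = 1 (diagonal).

R is symmetric with unit diagonal. Assembling:

R = [[1, 0.1752],
 [0.1752, 1]]


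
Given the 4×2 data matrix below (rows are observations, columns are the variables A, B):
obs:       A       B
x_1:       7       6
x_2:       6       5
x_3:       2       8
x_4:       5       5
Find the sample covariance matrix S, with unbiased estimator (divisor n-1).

Step 1 — column means:
  mean(A) = (7 + 6 + 2 + 5) / 4 = 20/4 = 5
  mean(B) = (6 + 5 + 8 + 5) / 4 = 24/4 = 6

Step 2 — sample covariance S[i,j] = (1/(n-1)) · Σ_k (x_{k,i} - mean_i) · (x_{k,j} - mean_j), with n-1 = 3.
  S[A,A] = ((2)·(2) + (1)·(1) + (-3)·(-3) + (0)·(0)) / 3 = 14/3 = 4.6667
  S[A,B] = ((2)·(0) + (1)·(-1) + (-3)·(2) + (0)·(-1)) / 3 = -7/3 = -2.3333
  S[B,B] = ((0)·(0) + (-1)·(-1) + (2)·(2) + (-1)·(-1)) / 3 = 6/3 = 2

S is symmetric (S[j,i] = S[i,j]). Assembling:

S = [[4.6667, -2.3333],
 [-2.3333, 2]]


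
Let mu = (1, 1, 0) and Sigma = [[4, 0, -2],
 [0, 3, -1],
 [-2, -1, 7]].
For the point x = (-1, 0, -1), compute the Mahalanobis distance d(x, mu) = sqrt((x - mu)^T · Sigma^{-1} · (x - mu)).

Step 1 — centre the observation: (x - mu) = (-2, -1, -1).

Step 2 — invert Sigma (cofactor / det for 3×3, or solve directly):
  Sigma^{-1} = [[0.2941, 0.0294, 0.0882],
 [0.0294, 0.3529, 0.0588],
 [0.0882, 0.0588, 0.1765]].

Step 3 — form the quadratic (x - mu)^T · Sigma^{-1} · (x - mu):
  Sigma^{-1} · (x - mu) = (-0.7059, -0.4706, -0.4118).
  (x - mu)^T · [Sigma^{-1} · (x - mu)] = (-2)·(-0.7059) + (-1)·(-0.4706) + (-1)·(-0.4118) = 2.2941.

Step 4 — take square root: d = √(2.2941) ≈ 1.5146.

d(x, mu) = √(2.2941) ≈ 1.5146


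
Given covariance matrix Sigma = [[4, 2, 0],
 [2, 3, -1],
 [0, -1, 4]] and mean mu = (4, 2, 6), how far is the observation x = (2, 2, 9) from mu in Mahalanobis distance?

Step 1 — centre the observation: (x - mu) = (-2, 0, 3).

Step 2 — invert Sigma (cofactor / det for 3×3, or solve directly):
  Sigma^{-1} = [[0.3929, -0.2857, -0.0714],
 [-0.2857, 0.5714, 0.1429],
 [-0.0714, 0.1429, 0.2857]].

Step 3 — form the quadratic (x - mu)^T · Sigma^{-1} · (x - mu):
  Sigma^{-1} · (x - mu) = (-1, 1, 1).
  (x - mu)^T · [Sigma^{-1} · (x - mu)] = (-2)·(-1) + (0)·(1) + (3)·(1) = 5.

Step 4 — take square root: d = √(5) ≈ 2.2361.

d(x, mu) = √(5) ≈ 2.2361


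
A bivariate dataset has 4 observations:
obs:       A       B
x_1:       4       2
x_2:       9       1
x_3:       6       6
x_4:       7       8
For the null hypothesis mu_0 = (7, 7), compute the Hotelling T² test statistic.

Step 1 — sample mean vector:
  mean(A) = (4 + 9 + 6 + 7) / 4 = 26/4 = 6.5
  mean(B) = (2 + 1 + 6 + 8) / 4 = 17/4 = 4.25
  x̄ = (6.5, 4.25),  deviation x̄ - mu_0 = (6.5, 4.25) - (7, 7) = (-0.5, -2.75).

Step 2 — sample covariance matrix, S[i,j] = (1/(n-1)) · Σ_k (x_{k,i} - mean_i) · (x_{k,j} - mean_j), divisor n-1 = 3:
  S[A,A] = ((-2.5)·(-2.5) + (2.5)·(2.5) + (-0.5)·(-0.5) + (0.5)·(0.5)) / 3 = 13/3 = 4.3333
  S[A,B] = ((-2.5)·(-2.25) + (2.5)·(-3.25) + (-0.5)·(1.75) + (0.5)·(3.75)) / 3 = -1.5/3 = -0.5
  S[B,B] = ((-2.25)·(-2.25) + (-3.25)·(-3.25) + (1.75)·(1.75) + (3.75)·(3.75)) / 3 = 32.75/3 = 10.9167
  S = [[4.3333, -0.5],
 [-0.5, 10.9167]].

Step 3 — invert S. det(S) = 4.3333·10.9167 - (-0.5)² = 47.0556.
  S^{-1} = (1/det) · [[d, -b], [-b, a]] = [[0.232, 0.0106],
 [0.0106, 0.0921]].

Step 4 — quadratic form (x̄ - mu_0)^T · S^{-1} · (x̄ - mu_0):
  S^{-1} · (x̄ - mu_0) = (-0.1452, -0.2586),
  (x̄ - mu_0)^T · [...] = (-0.5)·(-0.1452) + (-2.75)·(-0.2586) = 0.7836.

Step 5 — scale by n: T² = 4 · 0.7836 = 3.1346.

T² ≈ 3.1346


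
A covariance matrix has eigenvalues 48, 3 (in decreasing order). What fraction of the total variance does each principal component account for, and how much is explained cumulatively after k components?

Step 1 — total variance = trace(Sigma) = Σ λ_i = 48 + 3 = 51.

Step 2 — fraction explained by component i = λ_i / Σ λ:
  PC1: 48/51 = 0.9412
  PC2: 3/51 = 0.0588

Step 3 — cumulative fraction after k components = (λ_1 + ... + λ_k) / Σ λ:
  k = 1: 48/51 = 0.9412
  k = 2: (48 + 3)/51 = 51/51 = 1

Summary (fraction, with percent):

explained: PC1 0.9412 (94.12%), PC2 0.0588 (5.88%);  cumulative: 0.9412, 1


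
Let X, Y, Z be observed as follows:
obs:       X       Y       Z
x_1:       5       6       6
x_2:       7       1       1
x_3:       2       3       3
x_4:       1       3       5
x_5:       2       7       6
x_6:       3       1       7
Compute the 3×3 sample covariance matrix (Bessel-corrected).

Step 1 — column means:
  mean(X) = (5 + 7 + 2 + 1 + 2 + 3) / 6 = 20/6 = 3.3333
  mean(Y) = (6 + 1 + 3 + 3 + 7 + 1) / 6 = 21/6 = 3.5
  mean(Z) = (6 + 1 + 3 + 5 + 6 + 7) / 6 = 28/6 = 4.6667

Step 2 — sample covariance S[i,j] = (1/(n-1)) · Σ_k (x_{k,i} - mean_i) · (x_{k,j} - mean_j), with n-1 = 5.
  S[X,X] = ((1.6667)·(1.6667) + (3.6667)·(3.6667) + (-1.3333)·(-1.3333) + (-2.3333)·(-2.3333) + (-1.3333)·(-1.3333) + (-0.3333)·(-0.3333)) / 5 = 25.3333/5 = 5.0667
  S[X,Y] = ((1.6667)·(2.5) + (3.6667)·(-2.5) + (-1.3333)·(-0.5) + (-2.3333)·(-0.5) + (-1.3333)·(3.5) + (-0.3333)·(-2.5)) / 5 = -7/5 = -1.4
  S[X,Z] = ((1.6667)·(1.3333) + (3.6667)·(-3.6667) + (-1.3333)·(-1.6667) + (-2.3333)·(0.3333) + (-1.3333)·(1.3333) + (-0.3333)·(2.3333)) / 5 = -12.3333/5 = -2.4667
  S[Y,Y] = ((2.5)·(2.5) + (-2.5)·(-2.5) + (-0.5)·(-0.5) + (-0.5)·(-0.5) + (3.5)·(3.5) + (-2.5)·(-2.5)) / 5 = 31.5/5 = 6.3
  S[Y,Z] = ((2.5)·(1.3333) + (-2.5)·(-3.6667) + (-0.5)·(-1.6667) + (-0.5)·(0.3333) + (3.5)·(1.3333) + (-2.5)·(2.3333)) / 5 = 12/5 = 2.4
  S[Z,Z] = ((1.3333)·(1.3333) + (-3.6667)·(-3.6667) + (-1.6667)·(-1.6667) + (0.3333)·(0.3333) + (1.3333)·(1.3333) + (2.3333)·(2.3333)) / 5 = 25.3333/5 = 5.0667

S is symmetric (S[j,i] = S[i,j]). Assembling:

S = [[5.0667, -1.4, -2.4667],
 [-1.4, 6.3, 2.4],
 [-2.4667, 2.4, 5.0667]]


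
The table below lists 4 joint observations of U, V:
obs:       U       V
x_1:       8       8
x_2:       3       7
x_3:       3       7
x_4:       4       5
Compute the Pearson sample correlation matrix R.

Step 1 — column means:
  mean(U) = (8 + 3 + 3 + 4) / 4 = 18/4 = 4.5
  mean(V) = (8 + 7 + 7 + 5) / 4 = 27/4 = 6.75

Step 2 — sample variances and covariances s[i,j] = (1/(n-1)) · Σ_k (x_{k,i} - mean_i) · (x_{k,j} - mean_j), with n-1 = 3:
  s[U,U] = ((3.5)·(3.5) + (-1.5)·(-1.5) + (-1.5)·(-1.5) + (-0.5)·(-0.5)) / 3 = 17/3 = 5.6667
  s[U,V] = ((3.5)·(1.25) + (-1.5)·(0.25) + (-1.5)·(0.25) + (-0.5)·(-1.75)) / 3 = 4.5/3 = 1.5
  s[V,V] = ((1.25)·(1.25) + (0.25)·(0.25) + (0.25)·(0.25) + (-1.75)·(-1.75)) / 3 = 4.75/3 = 1.5833
  Sample standard deviations s_i = √(s[i,i]):
  s(U) = √(5.6667) = 2.3805
  s(V) = √(1.5833) = 1.2583

Step 3 — r_{ij} = s_{ij} / (s_i · s_j):
  r[U,U] = 1 (diagonal).
  r[U,V] = 1.5 / (2.3805 · 1.2583) = 1.5 / 2.9954 = 0.5008
  r[V,V] = 1 (diagonal).

R is symmetric with unit diagonal. Assembling:

R = [[1, 0.5008],
 [0.5008, 1]]


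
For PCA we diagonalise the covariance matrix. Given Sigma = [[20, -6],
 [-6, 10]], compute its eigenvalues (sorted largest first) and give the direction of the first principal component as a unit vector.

Step 1 — characteristic polynomial of 2×2 Sigma:
  det(Sigma - λI) = λ² - trace · λ + det = 0.
  trace = 20 + 10 = 30, det = 20·10 - (-6)² = 164.
Step 2 — discriminant:
  Δ = trace² - 4·det = 900 - 656 = 244.
Step 3 — eigenvalues:
  λ = (trace ± √Δ)/2 = (30 ± 15.6205)/2,
  λ_1 = 22.8102,  λ_2 = 7.1898.

Step 4 — unit eigenvector for λ_1: solve (Sigma - λ_1 I)v = 0. First row:
  (20 - 22.8102)·v_x + (-6)·v_y = 0, i.e. (-2.8102)·v_x + (-6)·v_y = 0,
  so v ∝ (b, λ_1 - a) = (-6, 2.8102); multiply by -1 so the first entry is positive: u = (6, -2.8102).
  ||u|| = √((6)² + (-2.8102)²) = √(43.8975) ≈ 6.6255,
  v_1 = u/||u|| ≈ (0.9056, -0.4242) (||v_1|| = 1).

λ_1 = 22.8102,  λ_2 = 7.1898;  v_1 ≈ (0.9056, -0.4242)


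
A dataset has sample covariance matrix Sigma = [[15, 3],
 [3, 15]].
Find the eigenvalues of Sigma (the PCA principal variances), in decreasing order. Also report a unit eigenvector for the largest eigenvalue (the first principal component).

Step 1 — characteristic polynomial of 2×2 Sigma:
  det(Sigma - λI) = λ² - trace · λ + det = 0.
  trace = 15 + 15 = 30, det = 15·15 - (3)² = 216.
Step 2 — discriminant:
  Δ = trace² - 4·det = 900 - 864 = 36.
Step 3 — eigenvalues:
  λ = (trace ± √Δ)/2 = (30 ± 6)/2,
  λ_1 = 18,  λ_2 = 12.

Step 4 — unit eigenvector for λ_1: solve (Sigma - λ_1 I)v = 0. First row:
  (15 - 18)·v_x + (3)·v_y = 0, i.e. (-3)·v_x + (3)·v_y = 0,
  so v ∝ (b, λ_1 - a) = (3, 3) = u.
  ||u|| = √((3)² + (3)²) = √(18) ≈ 4.2426,
  v_1 = u/||u|| ≈ (0.7071, 0.7071) (||v_1|| = 1).

λ_1 = 18,  λ_2 = 12;  v_1 ≈ (0.7071, 0.7071)


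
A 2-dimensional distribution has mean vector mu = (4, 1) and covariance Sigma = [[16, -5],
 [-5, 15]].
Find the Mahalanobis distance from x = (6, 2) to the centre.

Step 1 — centre the observation: (x - mu) = (2, 1).

Step 2 — invert Sigma. det(Sigma) = 16·15 - (-5)² = 215.
  Sigma^{-1} = (1/det) · [[d, -b], [-b, a]] = [[0.0698, 0.0233],
 [0.0233, 0.0744]].

Step 3 — form the quadratic (x - mu)^T · Sigma^{-1} · (x - mu):
  Sigma^{-1} · (x - mu) = (0.1628, 0.1209).
  (x - mu)^T · [Sigma^{-1} · (x - mu)] = (2)·(0.1628) + (1)·(0.1209) = 0.4465.

Step 4 — take square root: d = √(0.4465) ≈ 0.6682.

d(x, mu) = √(0.4465) ≈ 0.6682


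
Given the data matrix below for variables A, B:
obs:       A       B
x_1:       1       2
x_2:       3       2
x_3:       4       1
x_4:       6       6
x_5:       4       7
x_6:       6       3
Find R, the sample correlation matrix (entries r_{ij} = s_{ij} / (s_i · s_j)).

Step 1 — column means:
  mean(A) = (1 + 3 + 4 + 6 + 4 + 6) / 6 = 24/6 = 4
  mean(B) = (2 + 2 + 1 + 6 + 7 + 3) / 6 = 21/6 = 3.5

Step 2 — sample variances and covariances s[i,j] = (1/(n-1)) · Σ_k (x_{k,i} - mean_i) · (x_{k,j} - mean_j), with n-1 = 5:
  s[A,A] = ((-3)·(-3) + (-1)·(-1) + (0)·(0) + (2)·(2) + (0)·(0) + (2)·(2)) / 5 = 18/5 = 3.6
  s[A,B] = ((-3)·(-1.5) + (-1)·(-1.5) + (0)·(-2.5) + (2)·(2.5) + (0)·(3.5) + (2)·(-0.5)) / 5 = 10/5 = 2
  s[B,B] = ((-1.5)·(-1.5) + (-1.5)·(-1.5) + (-2.5)·(-2.5) + (2.5)·(2.5) + (3.5)·(3.5) + (-0.5)·(-0.5)) / 5 = 29.5/5 = 5.9
  Sample standard deviations s_i = √(s[i,i]):
  s(A) = √(3.6) = 1.8974
  s(B) = √(5.9) = 2.429

Step 3 — r_{ij} = s_{ij} / (s_i · s_j):
  r[A,A] = 1 (diagonal).
  r[A,B] = 2 / (1.8974 · 2.429) = 2 / 4.6087 = 0.434
  r[B,B] = 1 (diagonal).

R is symmetric with unit diagonal. Assembling:

R = [[1, 0.434],
 [0.434, 1]]


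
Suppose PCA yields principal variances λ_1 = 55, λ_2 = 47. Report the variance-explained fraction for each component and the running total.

Step 1 — total variance = trace(Sigma) = Σ λ_i = 55 + 47 = 102.

Step 2 — fraction explained by component i = λ_i / Σ λ:
  PC1: 55/102 = 0.5392
  PC2: 47/102 = 0.4608

Step 3 — cumulative fraction after k components = (λ_1 + ... + λ_k) / Σ λ:
  k = 1: 55/102 = 0.5392
  k = 2: (55 + 47)/102 = 102/102 = 1

Summary (fraction, with percent):

explained: PC1 0.5392 (53.92%), PC2 0.4608 (46.08%);  cumulative: 0.5392, 1
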